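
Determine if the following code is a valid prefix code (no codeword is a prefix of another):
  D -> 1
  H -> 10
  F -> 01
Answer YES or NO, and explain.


Checking each pair (does one codeword prefix another?):
  D='1' vs H='10': prefix -- VIOLATION

NO -- this is NOT a valid prefix code. D (1) is a prefix of H (10).


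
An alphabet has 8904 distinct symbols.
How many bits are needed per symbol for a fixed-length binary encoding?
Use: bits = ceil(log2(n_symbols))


log2(8904) = 13.1202
Bracket: 2^13 = 8192 < 8904 <= 2^14 = 16384
So ceil(log2(8904)) = 14

bits = ceil(log2(8904)) = ceil(13.1202) = 14 bits


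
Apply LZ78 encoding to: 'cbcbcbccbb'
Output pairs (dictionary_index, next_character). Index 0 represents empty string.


LZ78 encoding steps:
Dictionary: {0: ''}
Step 1: w='' (idx 0), next='c' -> output (0, 'c'), add 'c' as idx 1
Step 2: w='' (idx 0), next='b' -> output (0, 'b'), add 'b' as idx 2
Step 3: w='c' (idx 1), next='b' -> output (1, 'b'), add 'cb' as idx 3
Step 4: w='cb' (idx 3), next='c' -> output (3, 'c'), add 'cbc' as idx 4
Step 5: w='cb' (idx 3), next='b' -> output (3, 'b'), add 'cbb' as idx 5


Encoded: [(0, 'c'), (0, 'b'), (1, 'b'), (3, 'c'), (3, 'b')]


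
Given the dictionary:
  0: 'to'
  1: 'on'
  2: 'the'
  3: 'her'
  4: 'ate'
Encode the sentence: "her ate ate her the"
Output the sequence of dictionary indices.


Look up each word in the dictionary:
  'her' -> 3
  'ate' -> 4
  'ate' -> 4
  'her' -> 3
  'the' -> 2

Encoded: [3, 4, 4, 3, 2]


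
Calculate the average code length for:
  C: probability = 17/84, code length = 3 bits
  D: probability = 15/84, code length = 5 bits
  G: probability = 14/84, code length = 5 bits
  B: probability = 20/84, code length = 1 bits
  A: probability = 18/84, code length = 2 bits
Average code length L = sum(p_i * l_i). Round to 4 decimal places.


Weighted contributions p_i * l_i:
  C: (17/84) * 3 = 51/84
  D: (15/84) * 5 = 75/84
  G: (14/84) * 5 = 70/84
  B: (20/84) * 1 = 20/84
  A: (18/84) * 2 = 36/84
Sum = (51 + 75 + 70 + 20 + 36)/84 = 252/84

L = 252/84 = 3.0000 bits/symbol


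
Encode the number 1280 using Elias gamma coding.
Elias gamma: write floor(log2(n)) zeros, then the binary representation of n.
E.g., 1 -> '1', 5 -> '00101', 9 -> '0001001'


num_bits = floor(log2(1280)) + 1 = 11
leading_zeros = num_bits - 1 = 10
binary(1280) = 10100000000

Elias gamma(1280) = '0000000000' + '10100000000' = 000000000010100000000 (21 bits)


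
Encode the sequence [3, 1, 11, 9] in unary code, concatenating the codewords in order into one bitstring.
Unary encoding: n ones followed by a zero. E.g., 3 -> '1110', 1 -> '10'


Encode each number as n ones followed by a terminating 0:
  3 -> 1110 (4 bits)
  1 -> 10 (2 bits)
  11 -> 111111111110 (12 bits)
  9 -> 1111111110 (10 bits)
Total length = 4 + 2 + 12 + 10 = 28 bits.

Unary([3, 1, 11, 9]) = 1110101111111111101111111110 (28 bits)


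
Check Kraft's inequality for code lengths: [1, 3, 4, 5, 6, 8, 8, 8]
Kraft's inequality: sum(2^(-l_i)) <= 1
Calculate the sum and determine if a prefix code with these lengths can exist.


Sum = 2^(-1) + 2^(-3) + 2^(-4) + 2^(-5) + 2^(-6) + 2^(-8) + 2^(-8) + 2^(-8)
    = 0.5 + 0.125 + 0.0625 + 0.03125 + 0.015625 + 0.00390625 + 0.00390625 + 0.00390625
    = 191/256 = 0.74609375
Since 0.74609375 <= 1, Kraft's inequality IS satisfied.
A prefix code with these lengths CAN exist.

Kraft sum = 0.74609375. Satisfied.


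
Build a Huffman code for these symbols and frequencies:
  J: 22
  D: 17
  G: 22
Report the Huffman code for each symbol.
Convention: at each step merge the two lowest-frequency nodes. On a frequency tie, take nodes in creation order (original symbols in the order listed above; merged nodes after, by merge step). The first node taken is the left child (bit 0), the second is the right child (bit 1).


Huffman tree construction:
Step 1: Merge D(17) + J(22) = 39
Step 2: Merge G(22) + (D+J)(39) = 61
Read each symbol's code off the tree from the root (left child = 0, right child = 1).

Codes:
  J: 11 (length 2)
  D: 10 (length 2)
  G: 0 (length 1)
Average code length: 100/61 = 1.6393 bits/symbol


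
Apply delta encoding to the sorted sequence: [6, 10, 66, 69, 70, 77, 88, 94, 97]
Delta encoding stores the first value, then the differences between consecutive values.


First value: 6
Deltas:
  10 - 6 = 4
  66 - 10 = 56
  69 - 66 = 3
  70 - 69 = 1
  77 - 70 = 7
  88 - 77 = 11
  94 - 88 = 6
  97 - 94 = 3


Delta encoded: [6, 4, 56, 3, 1, 7, 11, 6, 3]


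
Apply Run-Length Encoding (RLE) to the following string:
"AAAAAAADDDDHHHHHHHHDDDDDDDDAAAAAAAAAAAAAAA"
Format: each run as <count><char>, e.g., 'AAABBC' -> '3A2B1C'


Scanning runs left to right:
  i=0: run of 'A' x 7 -> '7A'
  i=7: run of 'D' x 4 -> '4D'
  i=11: run of 'H' x 8 -> '8H'
  i=19: run of 'D' x 8 -> '8D'
  i=27: run of 'A' x 15 -> '15A'

RLE = 7A4D8H8D15A


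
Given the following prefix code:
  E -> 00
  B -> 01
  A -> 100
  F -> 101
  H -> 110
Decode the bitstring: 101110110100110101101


Decoding step by step:
Bits 101 -> F
Bits 110 -> H
Bits 110 -> H
Bits 100 -> A
Bits 110 -> H
Bits 101 -> F
Bits 101 -> F


Decoded message: FHHAHFF


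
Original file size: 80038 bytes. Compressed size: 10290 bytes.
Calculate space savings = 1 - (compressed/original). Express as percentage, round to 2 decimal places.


ratio = compressed/original = 10290/80038 = 0.128564
savings = 1 - ratio = 1 - 0.128564 = 0.871436
as a percentage: 0.871436 * 100 = 87.14%

Space savings = 1 - 10290/80038 = 87.14%


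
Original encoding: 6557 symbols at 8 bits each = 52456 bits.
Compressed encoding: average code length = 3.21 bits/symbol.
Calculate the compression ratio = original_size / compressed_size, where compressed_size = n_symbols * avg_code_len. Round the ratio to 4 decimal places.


original_size = n_symbols * orig_bits = 6557 * 8 = 52456 bits
compressed_size = n_symbols * avg_code_len = 6557 * 3.21 = 21047.97 bits
ratio = original_size / compressed_size = 52456 / 21047.97 = 2.4922

Compression ratio = 2.4922


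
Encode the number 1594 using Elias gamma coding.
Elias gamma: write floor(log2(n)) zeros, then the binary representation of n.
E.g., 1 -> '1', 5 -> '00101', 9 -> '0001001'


num_bits = floor(log2(1594)) + 1 = 11
leading_zeros = num_bits - 1 = 10
binary(1594) = 11000111010

Elias gamma(1594) = '0000000000' + '11000111010' = 000000000011000111010 (21 bits)


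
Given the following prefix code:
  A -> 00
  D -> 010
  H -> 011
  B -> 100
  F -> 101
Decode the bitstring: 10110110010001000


Decoding step by step:
Bits 101 -> F
Bits 101 -> F
Bits 100 -> B
Bits 100 -> B
Bits 010 -> D
Bits 00 -> A


Decoded message: FFBBDA


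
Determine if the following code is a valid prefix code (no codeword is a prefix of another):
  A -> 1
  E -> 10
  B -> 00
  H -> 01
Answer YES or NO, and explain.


Checking each pair (does one codeword prefix another?):
  A='1' vs E='10': prefix -- VIOLATION

NO -- this is NOT a valid prefix code. A (1) is a prefix of E (10).


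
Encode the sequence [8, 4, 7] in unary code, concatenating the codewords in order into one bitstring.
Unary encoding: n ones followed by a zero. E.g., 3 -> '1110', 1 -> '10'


Encode each number as n ones followed by a terminating 0:
  8 -> 111111110 (9 bits)
  4 -> 11110 (5 bits)
  7 -> 11111110 (8 bits)
Total length = 9 + 5 + 8 = 22 bits.

Unary([8, 4, 7]) = 1111111101111011111110 (22 bits)


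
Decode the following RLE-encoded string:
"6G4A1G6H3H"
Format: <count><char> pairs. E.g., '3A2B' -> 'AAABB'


Expanding each <count><char> pair:
  6G -> 'GGGGGG'
  4A -> 'AAAA'
  1G -> 'G'
  6H -> 'HHHHHH'
  3H -> 'HHH'

Decoded = GGGGGGAAAAGHHHHHHHHH


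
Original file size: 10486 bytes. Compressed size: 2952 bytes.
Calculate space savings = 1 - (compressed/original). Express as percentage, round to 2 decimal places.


ratio = compressed/original = 2952/10486 = 0.281518
savings = 1 - ratio = 1 - 0.281518 = 0.718482
as a percentage: 0.718482 * 100 = 71.85%

Space savings = 1 - 2952/10486 = 71.85%


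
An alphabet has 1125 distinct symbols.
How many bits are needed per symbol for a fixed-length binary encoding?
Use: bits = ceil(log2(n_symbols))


log2(1125) = 10.1357
Bracket: 2^10 = 1024 < 1125 <= 2^11 = 2048
So ceil(log2(1125)) = 11

bits = ceil(log2(1125)) = ceil(10.1357) = 11 bits


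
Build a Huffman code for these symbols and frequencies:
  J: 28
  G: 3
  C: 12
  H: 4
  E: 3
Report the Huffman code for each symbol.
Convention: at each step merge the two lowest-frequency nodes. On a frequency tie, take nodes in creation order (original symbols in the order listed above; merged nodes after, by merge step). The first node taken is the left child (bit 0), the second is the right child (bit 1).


Huffman tree construction:
Step 1: Merge G(3) + E(3) = 6
Step 2: Merge H(4) + (G+E)(6) = 10
Step 3: Merge (H+(G+E))(10) + C(12) = 22
Step 4: Merge ((H+(G+E))+C)(22) + J(28) = 50
Read each symbol's code off the tree from the root (left child = 0, right child = 1).

Codes:
  J: 1 (length 1)
  G: 0010 (length 4)
  C: 01 (length 2)
  H: 000 (length 3)
  E: 0011 (length 4)
Average code length: 88/50 = 1.7600 bits/symbol


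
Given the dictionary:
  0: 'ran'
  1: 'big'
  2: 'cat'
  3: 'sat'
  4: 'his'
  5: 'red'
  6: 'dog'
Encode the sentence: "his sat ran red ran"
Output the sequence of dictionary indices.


Look up each word in the dictionary:
  'his' -> 4
  'sat' -> 3
  'ran' -> 0
  'red' -> 5
  'ran' -> 0

Encoded: [4, 3, 0, 5, 0]


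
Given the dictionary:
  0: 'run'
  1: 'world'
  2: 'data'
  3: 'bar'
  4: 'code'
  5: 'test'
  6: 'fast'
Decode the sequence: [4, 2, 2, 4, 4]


Look up each index in the dictionary:
  4 -> 'code'
  2 -> 'data'
  2 -> 'data'
  4 -> 'code'
  4 -> 'code'

Decoded: "code data data code code"


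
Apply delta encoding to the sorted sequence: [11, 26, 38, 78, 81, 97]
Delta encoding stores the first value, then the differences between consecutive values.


First value: 11
Deltas:
  26 - 11 = 15
  38 - 26 = 12
  78 - 38 = 40
  81 - 78 = 3
  97 - 81 = 16


Delta encoded: [11, 15, 12, 40, 3, 16]


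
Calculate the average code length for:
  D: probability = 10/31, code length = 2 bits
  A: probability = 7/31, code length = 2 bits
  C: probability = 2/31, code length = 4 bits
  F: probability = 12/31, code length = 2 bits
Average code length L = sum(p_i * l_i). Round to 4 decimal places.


Weighted contributions p_i * l_i:
  D: (10/31) * 2 = 20/31
  A: (7/31) * 2 = 14/31
  C: (2/31) * 4 = 8/31
  F: (12/31) * 2 = 24/31
Sum = (20 + 14 + 8 + 24)/31 = 66/31

L = 66/31 = 2.1290 bits/symbol


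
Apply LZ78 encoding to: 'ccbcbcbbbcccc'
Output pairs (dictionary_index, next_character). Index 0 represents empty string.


LZ78 encoding steps:
Dictionary: {0: ''}
Step 1: w='' (idx 0), next='c' -> output (0, 'c'), add 'c' as idx 1
Step 2: w='c' (idx 1), next='b' -> output (1, 'b'), add 'cb' as idx 2
Step 3: w='cb' (idx 2), next='c' -> output (2, 'c'), add 'cbc' as idx 3
Step 4: w='' (idx 0), next='b' -> output (0, 'b'), add 'b' as idx 4
Step 5: w='b' (idx 4), next='b' -> output (4, 'b'), add 'bb' as idx 5
Step 6: w='c' (idx 1), next='c' -> output (1, 'c'), add 'cc' as idx 6
Step 7: w='cc' (idx 6), end of input -> output (6, '')


Encoded: [(0, 'c'), (1, 'b'), (2, 'c'), (0, 'b'), (4, 'b'), (1, 'c'), (6, '')]


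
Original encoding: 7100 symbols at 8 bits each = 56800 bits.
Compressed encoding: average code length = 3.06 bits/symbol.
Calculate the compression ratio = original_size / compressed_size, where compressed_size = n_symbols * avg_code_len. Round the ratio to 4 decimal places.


original_size = n_symbols * orig_bits = 7100 * 8 = 56800 bits
compressed_size = n_symbols * avg_code_len = 7100 * 3.06 = 21726.0 bits
ratio = original_size / compressed_size = 56800 / 21726.0 = 2.6144

Compression ratio = 2.6144


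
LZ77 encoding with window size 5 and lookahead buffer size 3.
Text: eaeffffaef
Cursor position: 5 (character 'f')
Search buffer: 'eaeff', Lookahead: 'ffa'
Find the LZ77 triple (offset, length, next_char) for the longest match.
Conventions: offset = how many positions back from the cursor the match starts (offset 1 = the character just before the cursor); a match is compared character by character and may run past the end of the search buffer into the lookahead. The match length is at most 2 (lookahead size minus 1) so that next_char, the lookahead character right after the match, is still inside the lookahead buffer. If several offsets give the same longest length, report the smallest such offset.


Try each offset into the search buffer:
  offset=1 (pos 4, char 'f'): match length 2
  offset=2 (pos 3, char 'f'): match length 2
  offset=3 (pos 2, char 'e'): match length 0
  offset=4 (pos 1, char 'a'): match length 0
  offset=5 (pos 0, char 'e'): match length 0
Longest match has length 2, found at offsets 1, 2; take the smallest, offset 1.
next_char = character at position 5 + 2 = 7 -> 'a'

Best match: offset=1, length=2 (matching 'ff' starting at position 4)
LZ77 triple: (1, 2, 'a')


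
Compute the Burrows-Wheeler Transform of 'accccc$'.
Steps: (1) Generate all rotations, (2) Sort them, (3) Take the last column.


Rotations (sorted):
  0: $accccc -> last char: c
  1: accccc$ -> last char: $
  2: c$acccc -> last char: c
  3: cc$accc -> last char: c
  4: ccc$acc -> last char: c
  5: cccc$ac -> last char: c
  6: ccccc$a -> last char: a


BWT = c$cccca


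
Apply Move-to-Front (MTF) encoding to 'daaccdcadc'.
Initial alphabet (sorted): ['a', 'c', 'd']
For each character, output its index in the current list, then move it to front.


MTF encoding:
'd': index 2 in ['a', 'c', 'd'] -> ['d', 'a', 'c']
'a': index 1 in ['d', 'a', 'c'] -> ['a', 'd', 'c']
'a': index 0 in ['a', 'd', 'c'] -> ['a', 'd', 'c']
'c': index 2 in ['a', 'd', 'c'] -> ['c', 'a', 'd']
'c': index 0 in ['c', 'a', 'd'] -> ['c', 'a', 'd']
'd': index 2 in ['c', 'a', 'd'] -> ['d', 'c', 'a']
'c': index 1 in ['d', 'c', 'a'] -> ['c', 'd', 'a']
'a': index 2 in ['c', 'd', 'a'] -> ['a', 'c', 'd']
'd': index 2 in ['a', 'c', 'd'] -> ['d', 'a', 'c']
'c': index 2 in ['d', 'a', 'c'] -> ['c', 'd', 'a']


Output: [2, 1, 0, 2, 0, 2, 1, 2, 2, 2]


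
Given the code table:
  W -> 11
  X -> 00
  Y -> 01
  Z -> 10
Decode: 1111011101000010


Decoding:
11 -> W
11 -> W
01 -> Y
11 -> W
01 -> Y
00 -> X
00 -> X
10 -> Z


Result: WWYWYXXZ


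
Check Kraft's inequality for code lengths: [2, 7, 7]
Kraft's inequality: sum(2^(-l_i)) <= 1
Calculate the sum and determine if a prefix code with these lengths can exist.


Sum = 2^(-2) + 2^(-7) + 2^(-7)
    = 0.25 + 0.0078125 + 0.0078125
    = 34/128 = 0.265625
Since 0.265625 <= 1, Kraft's inequality IS satisfied.
A prefix code with these lengths CAN exist.

Kraft sum = 0.265625. Satisfied.


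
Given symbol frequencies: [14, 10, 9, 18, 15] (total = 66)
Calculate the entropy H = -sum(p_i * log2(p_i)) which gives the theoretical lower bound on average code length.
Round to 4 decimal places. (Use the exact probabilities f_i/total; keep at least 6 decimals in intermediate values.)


Per-symbol terms -p_i * log2(p_i) with p_i = f_i/66:
  p = 14/66 = 0.212121: log2(p) = -2.237039, -p*log2(p) = 0.474523
  p = 10/66 = 0.151515: log2(p) = -2.722466, -p*log2(p) = 0.412495
  p = 9/66 = 0.136364: log2(p) = -2.874469, -p*log2(p) = 0.391973
  p = 18/66 = 0.272727: log2(p) = -1.874469, -p*log2(p) = 0.511219
  p = 15/66 = 0.227273: log2(p) = -2.137504, -p*log2(p) = 0.485796
H = 0.474523 + 0.412495 + 0.391973 + 0.511219 + 0.485796 = 2.276006

H = 2.276 bits/symbol


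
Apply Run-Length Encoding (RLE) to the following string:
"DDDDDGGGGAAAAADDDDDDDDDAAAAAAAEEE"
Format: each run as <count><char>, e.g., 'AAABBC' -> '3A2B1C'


Scanning runs left to right:
  i=0: run of 'D' x 5 -> '5D'
  i=5: run of 'G' x 4 -> '4G'
  i=9: run of 'A' x 5 -> '5A'
  i=14: run of 'D' x 9 -> '9D'
  i=23: run of 'A' x 7 -> '7A'
  i=30: run of 'E' x 3 -> '3E'

RLE = 5D4G5A9D7A3E


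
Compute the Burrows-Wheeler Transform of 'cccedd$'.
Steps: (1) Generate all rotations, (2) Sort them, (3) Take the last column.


Rotations (sorted):
  0: $cccedd -> last char: d
  1: cccedd$ -> last char: $
  2: ccedd$c -> last char: c
  3: cedd$cc -> last char: c
  4: d$ccced -> last char: d
  5: dd$ccce -> last char: e
  6: edd$ccc -> last char: c


BWT = d$ccdec


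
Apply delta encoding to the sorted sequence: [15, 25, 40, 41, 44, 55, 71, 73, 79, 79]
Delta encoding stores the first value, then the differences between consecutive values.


First value: 15
Deltas:
  25 - 15 = 10
  40 - 25 = 15
  41 - 40 = 1
  44 - 41 = 3
  55 - 44 = 11
  71 - 55 = 16
  73 - 71 = 2
  79 - 73 = 6
  79 - 79 = 0


Delta encoded: [15, 10, 15, 1, 3, 11, 16, 2, 6, 0]


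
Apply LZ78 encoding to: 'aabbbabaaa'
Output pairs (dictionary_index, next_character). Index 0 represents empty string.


LZ78 encoding steps:
Dictionary: {0: ''}
Step 1: w='' (idx 0), next='a' -> output (0, 'a'), add 'a' as idx 1
Step 2: w='a' (idx 1), next='b' -> output (1, 'b'), add 'ab' as idx 2
Step 3: w='' (idx 0), next='b' -> output (0, 'b'), add 'b' as idx 3
Step 4: w='b' (idx 3), next='a' -> output (3, 'a'), add 'ba' as idx 4
Step 5: w='ba' (idx 4), next='a' -> output (4, 'a'), add 'baa' as idx 5
Step 6: w='a' (idx 1), end of input -> output (1, '')


Encoded: [(0, 'a'), (1, 'b'), (0, 'b'), (3, 'a'), (4, 'a'), (1, '')]


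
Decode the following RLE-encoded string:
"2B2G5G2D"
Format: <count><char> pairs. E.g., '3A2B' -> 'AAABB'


Expanding each <count><char> pair:
  2B -> 'BB'
  2G -> 'GG'
  5G -> 'GGGGG'
  2D -> 'DD'

Decoded = BBGGGGGGGDD


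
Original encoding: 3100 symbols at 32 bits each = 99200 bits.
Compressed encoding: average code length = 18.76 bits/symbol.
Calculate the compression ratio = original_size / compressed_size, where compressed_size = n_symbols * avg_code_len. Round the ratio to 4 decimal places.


original_size = n_symbols * orig_bits = 3100 * 32 = 99200 bits
compressed_size = n_symbols * avg_code_len = 3100 * 18.76 = 58156.0 bits
ratio = original_size / compressed_size = 99200 / 58156.0 = 1.7058

Compression ratio = 1.7058


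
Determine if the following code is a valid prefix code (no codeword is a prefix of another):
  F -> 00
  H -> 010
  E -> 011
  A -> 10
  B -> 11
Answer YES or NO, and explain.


Checking each pair (does one codeword prefix another?):
  F='00' vs H='010': no prefix
  F='00' vs E='011': no prefix
  F='00' vs A='10': no prefix
  F='00' vs B='11': no prefix
  H='010' vs F='00': no prefix
  H='010' vs E='011': no prefix
  H='010' vs A='10': no prefix
  H='010' vs B='11': no prefix
  E='011' vs F='00': no prefix
  E='011' vs H='010': no prefix
  E='011' vs A='10': no prefix
  E='011' vs B='11': no prefix
  A='10' vs F='00': no prefix
  A='10' vs H='010': no prefix
  A='10' vs E='011': no prefix
  A='10' vs B='11': no prefix
  B='11' vs F='00': no prefix
  B='11' vs H='010': no prefix
  B='11' vs E='011': no prefix
  B='11' vs A='10': no prefix
No violation found over all pairs.

YES -- this is a valid prefix code. No codeword is a prefix of any other codeword.


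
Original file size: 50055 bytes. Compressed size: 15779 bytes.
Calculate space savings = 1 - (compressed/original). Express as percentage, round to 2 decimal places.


ratio = compressed/original = 15779/50055 = 0.315233
savings = 1 - ratio = 1 - 0.315233 = 0.684767
as a percentage: 0.684767 * 100 = 68.48%

Space savings = 1 - 15779/50055 = 68.48%


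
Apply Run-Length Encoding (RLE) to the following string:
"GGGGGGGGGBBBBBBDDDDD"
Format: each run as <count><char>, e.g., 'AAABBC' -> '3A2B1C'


Scanning runs left to right:
  i=0: run of 'G' x 9 -> '9G'
  i=9: run of 'B' x 6 -> '6B'
  i=15: run of 'D' x 5 -> '5D'

RLE = 9G6B5D


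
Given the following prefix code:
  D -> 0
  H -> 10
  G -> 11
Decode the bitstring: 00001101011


Decoding step by step:
Bits 0 -> D
Bits 0 -> D
Bits 0 -> D
Bits 0 -> D
Bits 11 -> G
Bits 0 -> D
Bits 10 -> H
Bits 11 -> G


Decoded message: DDDDGDHG


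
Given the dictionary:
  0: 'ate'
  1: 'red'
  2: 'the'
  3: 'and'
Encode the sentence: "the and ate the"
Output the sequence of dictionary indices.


Look up each word in the dictionary:
  'the' -> 2
  'and' -> 3
  'ate' -> 0
  'the' -> 2

Encoded: [2, 3, 0, 2]


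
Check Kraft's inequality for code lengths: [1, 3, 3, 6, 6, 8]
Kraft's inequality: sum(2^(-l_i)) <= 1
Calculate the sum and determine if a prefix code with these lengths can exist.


Sum = 2^(-1) + 2^(-3) + 2^(-3) + 2^(-6) + 2^(-6) + 2^(-8)
    = 0.5 + 0.125 + 0.125 + 0.015625 + 0.015625 + 0.00390625
    = 201/256 = 0.78515625
Since 0.78515625 <= 1, Kraft's inequality IS satisfied.
A prefix code with these lengths CAN exist.

Kraft sum = 0.78515625. Satisfied.


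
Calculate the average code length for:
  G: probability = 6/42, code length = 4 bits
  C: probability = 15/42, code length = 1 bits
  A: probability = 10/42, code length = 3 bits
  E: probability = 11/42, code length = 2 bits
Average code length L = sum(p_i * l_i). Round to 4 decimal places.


Weighted contributions p_i * l_i:
  G: (6/42) * 4 = 24/42
  C: (15/42) * 1 = 15/42
  A: (10/42) * 3 = 30/42
  E: (11/42) * 2 = 22/42
Sum = (24 + 15 + 30 + 22)/42 = 91/42

L = 91/42 = 2.1667 bits/symbol


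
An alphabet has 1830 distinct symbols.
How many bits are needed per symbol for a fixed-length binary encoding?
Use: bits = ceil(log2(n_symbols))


log2(1830) = 10.8376
Bracket: 2^10 = 1024 < 1830 <= 2^11 = 2048
So ceil(log2(1830)) = 11

bits = ceil(log2(1830)) = ceil(10.8376) = 11 bits


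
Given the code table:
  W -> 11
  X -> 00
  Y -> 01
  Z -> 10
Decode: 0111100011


Decoding:
01 -> Y
11 -> W
10 -> Z
00 -> X
11 -> W


Result: YWZXW


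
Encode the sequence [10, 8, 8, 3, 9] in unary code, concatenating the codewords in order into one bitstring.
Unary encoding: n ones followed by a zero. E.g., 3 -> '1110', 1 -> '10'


Encode each number as n ones followed by a terminating 0:
  10 -> 11111111110 (11 bits)
  8 -> 111111110 (9 bits)
  8 -> 111111110 (9 bits)
  3 -> 1110 (4 bits)
  9 -> 1111111110 (10 bits)
Total length = 11 + 9 + 9 + 4 + 10 = 43 bits.

Unary([10, 8, 8, 3, 9]) = 1111111111011111111011111111011101111111110 (43 bits)


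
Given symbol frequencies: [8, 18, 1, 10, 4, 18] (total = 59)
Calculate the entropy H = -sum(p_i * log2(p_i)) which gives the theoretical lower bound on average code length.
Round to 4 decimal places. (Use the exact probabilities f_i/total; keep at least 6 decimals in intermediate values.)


Per-symbol terms -p_i * log2(p_i) with p_i = f_i/59:
  p = 8/59 = 0.135593: log2(p) = -2.882643, -p*log2(p) = 0.390867
  p = 18/59 = 0.305085: log2(p) = -1.712718, -p*log2(p) = 0.522524
  p = 1/59 = 0.016949: log2(p) = -5.882643, -p*log2(p) = 0.099706
  p = 10/59 = 0.169492: log2(p) = -2.560715, -p*log2(p) = 0.434019
  p = 4/59 = 0.067797: log2(p) = -3.882643, -p*log2(p) = 0.263230
  p = 18/59 = 0.305085: log2(p) = -1.712718, -p*log2(p) = 0.522524
H = 0.390867 + 0.522524 + 0.099706 + 0.434019 + 0.263230 + 0.522524 = 2.232870

H = 2.2329 bits/symbol


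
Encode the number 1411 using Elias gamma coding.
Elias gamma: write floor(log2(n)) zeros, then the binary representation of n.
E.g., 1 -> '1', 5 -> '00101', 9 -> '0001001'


num_bits = floor(log2(1411)) + 1 = 11
leading_zeros = num_bits - 1 = 10
binary(1411) = 10110000011

Elias gamma(1411) = '0000000000' + '10110000011' = 000000000010110000011 (21 bits)


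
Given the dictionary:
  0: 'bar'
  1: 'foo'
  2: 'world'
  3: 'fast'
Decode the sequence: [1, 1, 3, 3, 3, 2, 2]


Look up each index in the dictionary:
  1 -> 'foo'
  1 -> 'foo'
  3 -> 'fast'
  3 -> 'fast'
  3 -> 'fast'
  2 -> 'world'
  2 -> 'world'

Decoded: "foo foo fast fast fast world world"


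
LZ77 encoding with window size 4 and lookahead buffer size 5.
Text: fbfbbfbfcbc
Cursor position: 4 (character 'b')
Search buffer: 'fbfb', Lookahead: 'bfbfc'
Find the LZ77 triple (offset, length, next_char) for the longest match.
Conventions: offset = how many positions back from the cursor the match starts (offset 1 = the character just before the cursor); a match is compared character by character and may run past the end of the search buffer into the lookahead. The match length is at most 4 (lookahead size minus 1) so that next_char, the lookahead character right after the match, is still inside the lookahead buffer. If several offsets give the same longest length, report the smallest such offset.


Try each offset into the search buffer:
  offset=1 (pos 3, char 'b'): match length 1
  offset=2 (pos 2, char 'f'): match length 0
  offset=3 (pos 1, char 'b'): match length 3
  offset=4 (pos 0, char 'f'): match length 0
Longest match has length 3 at offset 3.
next_char = character at position 4 + 3 = 7 -> 'f'

Best match: offset=3, length=3 (matching 'bfb' starting at position 1)
LZ77 triple: (3, 3, 'f')


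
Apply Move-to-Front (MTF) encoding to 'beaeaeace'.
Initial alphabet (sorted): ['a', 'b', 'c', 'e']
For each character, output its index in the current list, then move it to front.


MTF encoding:
'b': index 1 in ['a', 'b', 'c', 'e'] -> ['b', 'a', 'c', 'e']
'e': index 3 in ['b', 'a', 'c', 'e'] -> ['e', 'b', 'a', 'c']
'a': index 2 in ['e', 'b', 'a', 'c'] -> ['a', 'e', 'b', 'c']
'e': index 1 in ['a', 'e', 'b', 'c'] -> ['e', 'a', 'b', 'c']
'a': index 1 in ['e', 'a', 'b', 'c'] -> ['a', 'e', 'b', 'c']
'e': index 1 in ['a', 'e', 'b', 'c'] -> ['e', 'a', 'b', 'c']
'a': index 1 in ['e', 'a', 'b', 'c'] -> ['a', 'e', 'b', 'c']
'c': index 3 in ['a', 'e', 'b', 'c'] -> ['c', 'a', 'e', 'b']
'e': index 2 in ['c', 'a', 'e', 'b'] -> ['e', 'c', 'a', 'b']


Output: [1, 3, 2, 1, 1, 1, 1, 3, 2]


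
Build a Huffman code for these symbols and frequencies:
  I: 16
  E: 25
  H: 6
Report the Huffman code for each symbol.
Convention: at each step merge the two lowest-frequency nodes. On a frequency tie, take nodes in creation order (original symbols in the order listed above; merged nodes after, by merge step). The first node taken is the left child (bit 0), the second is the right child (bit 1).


Huffman tree construction:
Step 1: Merge H(6) + I(16) = 22
Step 2: Merge (H+I)(22) + E(25) = 47
Read each symbol's code off the tree from the root (left child = 0, right child = 1).

Codes:
  I: 01 (length 2)
  E: 1 (length 1)
  H: 00 (length 2)
Average code length: 69/47 = 1.4681 bits/symbol


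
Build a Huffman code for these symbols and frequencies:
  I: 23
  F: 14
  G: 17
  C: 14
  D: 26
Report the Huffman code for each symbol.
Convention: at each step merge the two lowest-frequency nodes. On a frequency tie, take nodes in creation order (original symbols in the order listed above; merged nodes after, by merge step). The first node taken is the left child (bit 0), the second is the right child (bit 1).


Huffman tree construction:
Step 1: Merge F(14) + C(14) = 28
Step 2: Merge G(17) + I(23) = 40
Step 3: Merge D(26) + (F+C)(28) = 54
Step 4: Merge (G+I)(40) + (D+(F+C))(54) = 94
Read each symbol's code off the tree from the root (left child = 0, right child = 1).

Codes:
  I: 01 (length 2)
  F: 110 (length 3)
  G: 00 (length 2)
  C: 111 (length 3)
  D: 10 (length 2)
Average code length: 216/94 = 2.2979 bits/symbol


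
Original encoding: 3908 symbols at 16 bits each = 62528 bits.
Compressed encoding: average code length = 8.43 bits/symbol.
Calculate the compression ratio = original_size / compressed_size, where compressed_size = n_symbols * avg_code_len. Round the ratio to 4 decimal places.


original_size = n_symbols * orig_bits = 3908 * 16 = 62528 bits
compressed_size = n_symbols * avg_code_len = 3908 * 8.43 = 32944.44 bits
ratio = original_size / compressed_size = 62528 / 32944.44 = 1.898

Compression ratio = 1.898


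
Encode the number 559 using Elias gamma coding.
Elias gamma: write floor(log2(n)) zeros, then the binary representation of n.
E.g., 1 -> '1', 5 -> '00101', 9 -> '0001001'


num_bits = floor(log2(559)) + 1 = 10
leading_zeros = num_bits - 1 = 9
binary(559) = 1000101111

Elias gamma(559) = '000000000' + '1000101111' = 0000000001000101111 (19 bits)


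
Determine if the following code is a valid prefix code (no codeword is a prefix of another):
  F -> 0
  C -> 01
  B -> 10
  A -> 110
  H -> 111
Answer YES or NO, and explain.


Checking each pair (does one codeword prefix another?):
  F='0' vs C='01': prefix -- VIOLATION

NO -- this is NOT a valid prefix code. F (0) is a prefix of C (01).


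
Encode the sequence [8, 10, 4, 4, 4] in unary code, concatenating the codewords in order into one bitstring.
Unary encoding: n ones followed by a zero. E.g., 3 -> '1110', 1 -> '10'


Encode each number as n ones followed by a terminating 0:
  8 -> 111111110 (9 bits)
  10 -> 11111111110 (11 bits)
  4 -> 11110 (5 bits)
  4 -> 11110 (5 bits)
  4 -> 11110 (5 bits)
Total length = 9 + 11 + 5 + 5 + 5 = 35 bits.

Unary([8, 10, 4, 4, 4]) = 11111111011111111110111101111011110 (35 bits)


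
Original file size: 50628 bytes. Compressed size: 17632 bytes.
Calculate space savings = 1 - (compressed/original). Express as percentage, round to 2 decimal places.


ratio = compressed/original = 17632/50628 = 0.348266
savings = 1 - ratio = 1 - 0.348266 = 0.651734
as a percentage: 0.651734 * 100 = 65.17%

Space savings = 1 - 17632/50628 = 65.17%


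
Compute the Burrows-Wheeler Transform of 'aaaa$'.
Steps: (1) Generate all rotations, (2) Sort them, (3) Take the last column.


Rotations (sorted):
  0: $aaaa -> last char: a
  1: a$aaa -> last char: a
  2: aa$aa -> last char: a
  3: aaa$a -> last char: a
  4: aaaa$ -> last char: $


BWT = aaaa$


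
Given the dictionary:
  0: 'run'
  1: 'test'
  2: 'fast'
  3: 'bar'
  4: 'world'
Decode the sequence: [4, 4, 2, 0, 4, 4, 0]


Look up each index in the dictionary:
  4 -> 'world'
  4 -> 'world'
  2 -> 'fast'
  0 -> 'run'
  4 -> 'world'
  4 -> 'world'
  0 -> 'run'

Decoded: "world world fast run world world run"


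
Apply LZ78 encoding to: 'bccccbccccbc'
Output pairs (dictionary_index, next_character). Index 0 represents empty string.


LZ78 encoding steps:
Dictionary: {0: ''}
Step 1: w='' (idx 0), next='b' -> output (0, 'b'), add 'b' as idx 1
Step 2: w='' (idx 0), next='c' -> output (0, 'c'), add 'c' as idx 2
Step 3: w='c' (idx 2), next='c' -> output (2, 'c'), add 'cc' as idx 3
Step 4: w='c' (idx 2), next='b' -> output (2, 'b'), add 'cb' as idx 4
Step 5: w='cc' (idx 3), next='c' -> output (3, 'c'), add 'ccc' as idx 5
Step 6: w='cb' (idx 4), next='c' -> output (4, 'c'), add 'cbc' as idx 6


Encoded: [(0, 'b'), (0, 'c'), (2, 'c'), (2, 'b'), (3, 'c'), (4, 'c')]


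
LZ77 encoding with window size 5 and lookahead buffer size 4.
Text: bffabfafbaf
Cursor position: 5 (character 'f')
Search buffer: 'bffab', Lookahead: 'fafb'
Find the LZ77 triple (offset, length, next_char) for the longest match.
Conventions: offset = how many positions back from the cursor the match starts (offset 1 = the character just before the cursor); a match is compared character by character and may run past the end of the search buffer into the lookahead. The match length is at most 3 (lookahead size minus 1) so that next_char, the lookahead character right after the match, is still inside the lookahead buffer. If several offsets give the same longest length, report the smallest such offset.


Try each offset into the search buffer:
  offset=1 (pos 4, char 'b'): match length 0
  offset=2 (pos 3, char 'a'): match length 0
  offset=3 (pos 2, char 'f'): match length 2
  offset=4 (pos 1, char 'f'): match length 1
  offset=5 (pos 0, char 'b'): match length 0
Longest match has length 2 at offset 3.
next_char = character at position 5 + 2 = 7 -> 'f'

Best match: offset=3, length=2 (matching 'fa' starting at position 2)
LZ77 triple: (3, 2, 'f')


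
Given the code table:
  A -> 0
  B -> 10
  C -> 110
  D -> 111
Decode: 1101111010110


Decoding:
110 -> C
111 -> D
10 -> B
10 -> B
110 -> C


Result: CDBBC


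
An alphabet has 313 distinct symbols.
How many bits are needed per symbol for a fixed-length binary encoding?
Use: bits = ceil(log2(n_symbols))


log2(313) = 8.29
Bracket: 2^8 = 256 < 313 <= 2^9 = 512
So ceil(log2(313)) = 9

bits = ceil(log2(313)) = ceil(8.29) = 9 bits


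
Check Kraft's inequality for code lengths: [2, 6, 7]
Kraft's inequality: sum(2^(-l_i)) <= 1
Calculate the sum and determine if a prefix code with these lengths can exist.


Sum = 2^(-2) + 2^(-6) + 2^(-7)
    = 0.25 + 0.015625 + 0.0078125
    = 35/128 = 0.2734375
Since 0.2734375 <= 1, Kraft's inequality IS satisfied.
A prefix code with these lengths CAN exist.

Kraft sum = 0.2734375. Satisfied.


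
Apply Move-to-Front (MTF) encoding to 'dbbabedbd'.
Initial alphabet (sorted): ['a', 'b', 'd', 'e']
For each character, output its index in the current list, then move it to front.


MTF encoding:
'd': index 2 in ['a', 'b', 'd', 'e'] -> ['d', 'a', 'b', 'e']
'b': index 2 in ['d', 'a', 'b', 'e'] -> ['b', 'd', 'a', 'e']
'b': index 0 in ['b', 'd', 'a', 'e'] -> ['b', 'd', 'a', 'e']
'a': index 2 in ['b', 'd', 'a', 'e'] -> ['a', 'b', 'd', 'e']
'b': index 1 in ['a', 'b', 'd', 'e'] -> ['b', 'a', 'd', 'e']
'e': index 3 in ['b', 'a', 'd', 'e'] -> ['e', 'b', 'a', 'd']
'd': index 3 in ['e', 'b', 'a', 'd'] -> ['d', 'e', 'b', 'a']
'b': index 2 in ['d', 'e', 'b', 'a'] -> ['b', 'd', 'e', 'a']
'd': index 1 in ['b', 'd', 'e', 'a'] -> ['d', 'b', 'e', 'a']


Output: [2, 2, 0, 2, 1, 3, 3, 2, 1]


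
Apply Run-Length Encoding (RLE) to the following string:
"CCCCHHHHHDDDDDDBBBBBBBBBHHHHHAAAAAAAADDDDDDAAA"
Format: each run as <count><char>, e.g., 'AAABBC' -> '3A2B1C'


Scanning runs left to right:
  i=0: run of 'C' x 4 -> '4C'
  i=4: run of 'H' x 5 -> '5H'
  i=9: run of 'D' x 6 -> '6D'
  i=15: run of 'B' x 9 -> '9B'
  i=24: run of 'H' x 5 -> '5H'
  i=29: run of 'A' x 8 -> '8A'
  i=37: run of 'D' x 6 -> '6D'
  i=43: run of 'A' x 3 -> '3A'

RLE = 4C5H6D9B5H8A6D3A


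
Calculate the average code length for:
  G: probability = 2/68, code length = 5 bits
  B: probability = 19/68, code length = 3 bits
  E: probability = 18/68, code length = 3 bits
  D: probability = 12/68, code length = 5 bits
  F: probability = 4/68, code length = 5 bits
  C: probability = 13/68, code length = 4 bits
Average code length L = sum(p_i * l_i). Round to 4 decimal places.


Weighted contributions p_i * l_i:
  G: (2/68) * 5 = 10/68
  B: (19/68) * 3 = 57/68
  E: (18/68) * 3 = 54/68
  D: (12/68) * 5 = 60/68
  F: (4/68) * 5 = 20/68
  C: (13/68) * 4 = 52/68
Sum = (10 + 57 + 54 + 60 + 20 + 52)/68 = 253/68

L = 253/68 = 3.7206 bits/symbol


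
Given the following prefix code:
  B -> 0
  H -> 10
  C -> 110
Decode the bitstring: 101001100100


Decoding step by step:
Bits 10 -> H
Bits 10 -> H
Bits 0 -> B
Bits 110 -> C
Bits 0 -> B
Bits 10 -> H
Bits 0 -> B


Decoded message: HHBCBHB


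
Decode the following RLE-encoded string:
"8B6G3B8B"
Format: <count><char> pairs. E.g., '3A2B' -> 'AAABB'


Expanding each <count><char> pair:
  8B -> 'BBBBBBBB'
  6G -> 'GGGGGG'
  3B -> 'BBB'
  8B -> 'BBBBBBBB'

Decoded = BBBBBBBBGGGGGGBBBBBBBBBBB


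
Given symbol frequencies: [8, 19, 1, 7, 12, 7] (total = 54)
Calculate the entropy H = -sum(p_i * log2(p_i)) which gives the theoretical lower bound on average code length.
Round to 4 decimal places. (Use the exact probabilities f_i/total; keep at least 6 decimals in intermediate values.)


Per-symbol terms -p_i * log2(p_i) with p_i = f_i/54:
  p = 8/54 = 0.148148: log2(p) = -2.754888, -p*log2(p) = 0.408131
  p = 19/54 = 0.351852: log2(p) = -1.506960, -p*log2(p) = 0.530227
  p = 1/54 = 0.018519: log2(p) = -5.754888, -p*log2(p) = 0.106572
  p = 7/54 = 0.129630: log2(p) = -2.947533, -p*log2(p) = 0.382088
  p = 12/54 = 0.222222: log2(p) = -2.169925, -p*log2(p) = 0.482206
  p = 7/54 = 0.129630: log2(p) = -2.947533, -p*log2(p) = 0.382088
H = 0.408131 + 0.530227 + 0.106572 + 0.382088 + 0.482206 + 0.382088 = 2.291312

H = 2.2913 bits/symbol


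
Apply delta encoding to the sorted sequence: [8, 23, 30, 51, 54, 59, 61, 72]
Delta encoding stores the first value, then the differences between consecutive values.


First value: 8
Deltas:
  23 - 8 = 15
  30 - 23 = 7
  51 - 30 = 21
  54 - 51 = 3
  59 - 54 = 5
  61 - 59 = 2
  72 - 61 = 11


Delta encoded: [8, 15, 7, 21, 3, 5, 2, 11]


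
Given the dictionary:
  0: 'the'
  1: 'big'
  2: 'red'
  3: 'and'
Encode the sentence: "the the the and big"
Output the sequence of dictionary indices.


Look up each word in the dictionary:
  'the' -> 0
  'the' -> 0
  'the' -> 0
  'and' -> 3
  'big' -> 1

Encoded: [0, 0, 0, 3, 1]


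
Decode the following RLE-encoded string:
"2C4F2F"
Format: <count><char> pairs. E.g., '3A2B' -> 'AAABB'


Expanding each <count><char> pair:
  2C -> 'CC'
  4F -> 'FFFF'
  2F -> 'FF'

Decoded = CCFFFFFF


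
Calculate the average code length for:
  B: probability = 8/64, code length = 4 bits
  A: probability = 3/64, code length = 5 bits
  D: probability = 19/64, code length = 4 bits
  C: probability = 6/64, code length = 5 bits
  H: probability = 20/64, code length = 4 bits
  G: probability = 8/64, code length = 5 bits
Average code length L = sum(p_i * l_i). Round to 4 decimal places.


Weighted contributions p_i * l_i:
  B: (8/64) * 4 = 32/64
  A: (3/64) * 5 = 15/64
  D: (19/64) * 4 = 76/64
  C: (6/64) * 5 = 30/64
  H: (20/64) * 4 = 80/64
  G: (8/64) * 5 = 40/64
Sum = (32 + 15 + 76 + 30 + 80 + 40)/64 = 273/64

L = 273/64 = 4.2656 bits/symbol


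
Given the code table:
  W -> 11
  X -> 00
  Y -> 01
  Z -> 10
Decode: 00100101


Decoding:
00 -> X
10 -> Z
01 -> Y
01 -> Y


Result: XZYY


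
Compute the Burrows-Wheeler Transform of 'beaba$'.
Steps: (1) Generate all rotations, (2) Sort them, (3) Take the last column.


Rotations (sorted):
  0: $beaba -> last char: a
  1: a$beab -> last char: b
  2: aba$be -> last char: e
  3: ba$bea -> last char: a
  4: beaba$ -> last char: $
  5: eaba$b -> last char: b


BWT = abea$b


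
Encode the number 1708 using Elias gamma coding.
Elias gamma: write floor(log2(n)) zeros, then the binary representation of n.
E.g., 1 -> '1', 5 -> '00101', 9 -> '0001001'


num_bits = floor(log2(1708)) + 1 = 11
leading_zeros = num_bits - 1 = 10
binary(1708) = 11010101100

Elias gamma(1708) = '0000000000' + '11010101100' = 000000000011010101100 (21 bits)


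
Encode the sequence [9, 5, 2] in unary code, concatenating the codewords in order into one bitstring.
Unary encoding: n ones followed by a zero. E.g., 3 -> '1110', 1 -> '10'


Encode each number as n ones followed by a terminating 0:
  9 -> 1111111110 (10 bits)
  5 -> 111110 (6 bits)
  2 -> 110 (3 bits)
Total length = 10 + 6 + 3 = 19 bits.

Unary([9, 5, 2]) = 1111111110111110110 (19 bits)


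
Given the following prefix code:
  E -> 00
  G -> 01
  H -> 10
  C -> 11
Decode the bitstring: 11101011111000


Decoding step by step:
Bits 11 -> C
Bits 10 -> H
Bits 10 -> H
Bits 11 -> C
Bits 11 -> C
Bits 10 -> H
Bits 00 -> E


Decoded message: CHHCCHE


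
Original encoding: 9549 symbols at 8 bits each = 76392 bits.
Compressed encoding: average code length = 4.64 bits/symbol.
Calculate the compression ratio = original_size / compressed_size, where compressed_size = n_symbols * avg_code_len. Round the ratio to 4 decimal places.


original_size = n_symbols * orig_bits = 9549 * 8 = 76392 bits
compressed_size = n_symbols * avg_code_len = 9549 * 4.64 = 44307.36 bits
ratio = original_size / compressed_size = 76392 / 44307.36 = 1.7241

Compression ratio = 1.7241


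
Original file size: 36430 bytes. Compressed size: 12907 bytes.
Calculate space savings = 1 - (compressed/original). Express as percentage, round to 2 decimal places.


ratio = compressed/original = 12907/36430 = 0.354296
savings = 1 - ratio = 1 - 0.354296 = 0.645704
as a percentage: 0.645704 * 100 = 64.57%

Space savings = 1 - 12907/36430 = 64.57%


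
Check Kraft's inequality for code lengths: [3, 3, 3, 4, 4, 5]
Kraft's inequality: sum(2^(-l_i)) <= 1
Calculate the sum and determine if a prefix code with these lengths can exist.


Sum = 2^(-3) + 2^(-3) + 2^(-3) + 2^(-4) + 2^(-4) + 2^(-5)
    = 0.125 + 0.125 + 0.125 + 0.0625 + 0.0625 + 0.03125
    = 17/32 = 0.53125
Since 0.53125 <= 1, Kraft's inequality IS satisfied.
A prefix code with these lengths CAN exist.

Kraft sum = 0.53125. Satisfied.
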